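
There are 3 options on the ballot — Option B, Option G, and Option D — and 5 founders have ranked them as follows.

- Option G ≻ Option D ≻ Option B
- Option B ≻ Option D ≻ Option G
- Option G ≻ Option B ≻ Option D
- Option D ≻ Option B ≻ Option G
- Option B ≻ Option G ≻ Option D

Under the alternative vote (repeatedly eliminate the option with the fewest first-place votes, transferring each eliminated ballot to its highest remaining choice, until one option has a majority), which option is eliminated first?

Round 1: Option B 2, Option G 2, Option D 1. Option D has the fewest and is eliminated.
Round 2: Option B 3, Option G 2. Option B has a majority.

Option D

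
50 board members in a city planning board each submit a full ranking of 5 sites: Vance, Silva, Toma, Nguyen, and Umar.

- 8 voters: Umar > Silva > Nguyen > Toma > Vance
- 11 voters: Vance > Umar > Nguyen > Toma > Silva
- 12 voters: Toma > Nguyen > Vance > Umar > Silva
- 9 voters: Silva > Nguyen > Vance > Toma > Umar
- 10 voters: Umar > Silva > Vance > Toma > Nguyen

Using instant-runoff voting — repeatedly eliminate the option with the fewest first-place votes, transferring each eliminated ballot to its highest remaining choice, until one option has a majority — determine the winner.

Round 1: Umar 18, Toma 12, Vance 11, Silva 9, Nguyen 0. Nguyen has the fewest and is eliminated.
Round 2: Umar 18, Toma 12, Vance 11, Silva 9. Silva has the fewest and is eliminated.
Round 3: Vance 20, Umar 18, Toma 12. Toma has the fewest and is eliminated.
Round 4: Vance 32, Umar 18. Vance has a majority.

Vance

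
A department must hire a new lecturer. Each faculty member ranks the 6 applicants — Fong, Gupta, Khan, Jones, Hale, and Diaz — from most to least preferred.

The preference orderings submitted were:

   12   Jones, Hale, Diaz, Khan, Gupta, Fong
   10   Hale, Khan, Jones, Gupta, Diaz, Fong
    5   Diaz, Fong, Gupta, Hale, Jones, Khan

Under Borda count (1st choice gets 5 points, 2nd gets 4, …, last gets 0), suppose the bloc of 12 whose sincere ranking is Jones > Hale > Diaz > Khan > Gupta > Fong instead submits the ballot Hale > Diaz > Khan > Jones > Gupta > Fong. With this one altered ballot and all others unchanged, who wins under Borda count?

Borda totals with the altered ballot: Fong 20, Gupta 47, Khan 76, Jones 59, Hale 120, Diaz 83.
The winner is unchanged: still Hale.

Hale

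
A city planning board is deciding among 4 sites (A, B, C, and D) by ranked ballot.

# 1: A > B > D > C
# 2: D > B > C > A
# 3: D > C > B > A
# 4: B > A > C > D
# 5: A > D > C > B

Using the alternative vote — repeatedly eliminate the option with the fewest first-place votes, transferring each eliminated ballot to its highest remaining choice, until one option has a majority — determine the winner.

Round 1: A 2, D 2, B 1, C 0. C has the fewest and is eliminated.
Round 2: A 2, D 2, B 1. B has the fewest and is eliminated.
Round 3: A 3, D 2. A has a majority.

A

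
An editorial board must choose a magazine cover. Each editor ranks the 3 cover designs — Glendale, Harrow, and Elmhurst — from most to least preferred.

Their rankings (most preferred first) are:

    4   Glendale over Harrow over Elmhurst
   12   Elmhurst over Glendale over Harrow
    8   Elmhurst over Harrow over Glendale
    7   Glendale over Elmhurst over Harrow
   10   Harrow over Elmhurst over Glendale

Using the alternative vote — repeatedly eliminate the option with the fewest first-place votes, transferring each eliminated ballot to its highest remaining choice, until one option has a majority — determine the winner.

Elmhurst

Round 1: Elmhurst 20, Glendale 11, Harrow 10. Harrow has the fewest and is eliminated.
Round 2: Elmhurst 30, Glendale 11. Elmhurst has a majority.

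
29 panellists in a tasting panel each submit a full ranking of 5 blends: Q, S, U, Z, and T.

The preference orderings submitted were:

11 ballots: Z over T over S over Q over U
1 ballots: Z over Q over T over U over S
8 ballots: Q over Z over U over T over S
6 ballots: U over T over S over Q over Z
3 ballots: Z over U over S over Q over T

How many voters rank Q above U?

20

Ballots ranking Q above U: 11+1+8 = 20.
Ballots ranking U above Q: 6+3 = 9.
So 20 of 29 voters prefer Q to U.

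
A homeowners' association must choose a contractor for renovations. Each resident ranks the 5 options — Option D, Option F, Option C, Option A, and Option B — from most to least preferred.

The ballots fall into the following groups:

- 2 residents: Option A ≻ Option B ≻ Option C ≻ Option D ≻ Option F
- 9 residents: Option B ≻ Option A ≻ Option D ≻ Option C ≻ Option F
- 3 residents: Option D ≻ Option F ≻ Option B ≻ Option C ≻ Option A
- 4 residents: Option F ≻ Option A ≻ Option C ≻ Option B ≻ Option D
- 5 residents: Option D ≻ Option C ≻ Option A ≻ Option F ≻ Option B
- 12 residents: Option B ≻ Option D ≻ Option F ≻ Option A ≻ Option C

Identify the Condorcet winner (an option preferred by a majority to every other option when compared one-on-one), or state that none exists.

Option B

Head-to-head results (35 voters total):
Option D vs Option F: Option D wins 31–4.
Option D vs Option C: Option D wins 29–6.
Option D vs Option A: Option D wins 20–15.
Option D vs Option B: Option B wins 27–8.
Option F vs Option C: Option F wins 19–16.
Option F vs Option A: Option F wins 19–16.
Option F vs Option B: Option B wins 23–12.
Option C vs Option A: Option A wins 27–8.
Option C vs Option B: Option B wins 26–9.
Option A vs Option B: Option B wins 24–11.
Option B beats each rival — Option D (27–8), Option F (23–12), Option C (26–9), Option A (24–11) — so Option B is the Condorcet winner.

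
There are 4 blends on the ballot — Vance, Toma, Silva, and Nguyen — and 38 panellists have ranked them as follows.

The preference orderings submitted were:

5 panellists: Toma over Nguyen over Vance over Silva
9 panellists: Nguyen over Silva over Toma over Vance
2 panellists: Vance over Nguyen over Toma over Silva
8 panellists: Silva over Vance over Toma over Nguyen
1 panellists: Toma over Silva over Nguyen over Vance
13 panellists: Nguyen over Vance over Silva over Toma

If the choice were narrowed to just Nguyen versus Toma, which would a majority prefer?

Nguyen

Ballots ranking Nguyen above Toma: 9+2+13 = 24.
Ballots ranking Toma above Nguyen: 5+8+1 = 14.
Nguyen wins the head-to-head, 24–14.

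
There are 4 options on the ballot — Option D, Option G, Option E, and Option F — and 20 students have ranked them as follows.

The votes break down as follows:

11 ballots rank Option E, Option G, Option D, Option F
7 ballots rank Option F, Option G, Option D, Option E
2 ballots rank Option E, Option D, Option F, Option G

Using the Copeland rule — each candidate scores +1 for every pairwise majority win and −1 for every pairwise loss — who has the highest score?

Option E

Pairwise results:
  Option D vs Option G: Option G wins 18–2.
  Option D vs Option E: Option E wins 13–7.
  Option D vs Option F: Option D wins 13–7.
  Option G vs Option E: Option E wins 13–7.
  Option G vs Option F: Option G wins 11–9.
  Option E vs Option F: Option E wins 13–7.
Copeland scores (wins − losses):
  Option D: 1 − 2 = -1
  Option G: 2 − 1 = 1
  Option E: 3 − 0 = 3
  Option F: 0 − 3 = -3
Option E has the best Copeland score.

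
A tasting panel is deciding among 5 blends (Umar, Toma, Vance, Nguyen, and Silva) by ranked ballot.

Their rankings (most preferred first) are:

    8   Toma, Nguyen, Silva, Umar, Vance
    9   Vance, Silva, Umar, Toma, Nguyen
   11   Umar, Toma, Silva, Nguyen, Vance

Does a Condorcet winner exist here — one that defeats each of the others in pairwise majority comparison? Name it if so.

No Condorcet winner

Head-to-head results (28 voters total):
Umar vs Toma: Umar wins 20–8.
Umar vs Vance: Umar wins 19–9.
Umar vs Nguyen: Umar wins 20–8.
Umar vs Silva: Silva wins 17–11.
Toma vs Vance: Toma wins 19–9.
Toma vs Nguyen: Toma wins 28–0.
Toma vs Silva: Toma wins 19–9.
Vance vs Nguyen: Nguyen wins 19–9.
Vance vs Silva: Silva wins 19–9.
Nguyen vs Silva: Silva wins 20–8.
No candidate beats all others: Umar beats Toma beats Silva beats Umar, a majority cycle.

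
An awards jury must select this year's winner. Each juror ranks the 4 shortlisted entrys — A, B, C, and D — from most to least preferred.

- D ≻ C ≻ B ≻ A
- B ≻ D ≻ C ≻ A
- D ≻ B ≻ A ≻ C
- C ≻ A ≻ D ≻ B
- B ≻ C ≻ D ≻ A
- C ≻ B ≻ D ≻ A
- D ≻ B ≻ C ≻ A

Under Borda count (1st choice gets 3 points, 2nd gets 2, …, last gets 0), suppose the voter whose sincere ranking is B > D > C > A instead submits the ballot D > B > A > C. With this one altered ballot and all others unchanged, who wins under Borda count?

Borda totals with the altered ballot: A 4, B 12, C 11, D 15.
The winner is unchanged: still D.

D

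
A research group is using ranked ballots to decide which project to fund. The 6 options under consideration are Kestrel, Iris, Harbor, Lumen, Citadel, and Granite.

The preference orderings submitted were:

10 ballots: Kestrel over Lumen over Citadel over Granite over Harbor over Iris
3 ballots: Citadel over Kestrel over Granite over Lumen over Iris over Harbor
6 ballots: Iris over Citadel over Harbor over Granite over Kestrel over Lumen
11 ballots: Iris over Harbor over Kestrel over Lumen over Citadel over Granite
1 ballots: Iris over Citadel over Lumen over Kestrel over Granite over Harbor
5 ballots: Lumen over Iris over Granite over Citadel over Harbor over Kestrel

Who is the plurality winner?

First-place vote totals:
  Kestrel: 10
  Iris: 18
  Harbor: 0
  Lumen: 5
  Citadel: 3
  Granite: 0
Iris has the most first-place votes.

Iris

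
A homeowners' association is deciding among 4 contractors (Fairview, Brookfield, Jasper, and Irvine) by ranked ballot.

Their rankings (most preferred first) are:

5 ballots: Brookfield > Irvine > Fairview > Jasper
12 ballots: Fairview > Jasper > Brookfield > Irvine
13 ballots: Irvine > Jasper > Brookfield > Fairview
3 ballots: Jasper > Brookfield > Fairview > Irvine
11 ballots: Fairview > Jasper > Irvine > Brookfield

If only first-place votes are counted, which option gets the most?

First-place vote totals:
  Fairview: 23
  Brookfield: 5
  Jasper: 3
  Irvine: 13
Fairview has the most first-place votes.

Fairview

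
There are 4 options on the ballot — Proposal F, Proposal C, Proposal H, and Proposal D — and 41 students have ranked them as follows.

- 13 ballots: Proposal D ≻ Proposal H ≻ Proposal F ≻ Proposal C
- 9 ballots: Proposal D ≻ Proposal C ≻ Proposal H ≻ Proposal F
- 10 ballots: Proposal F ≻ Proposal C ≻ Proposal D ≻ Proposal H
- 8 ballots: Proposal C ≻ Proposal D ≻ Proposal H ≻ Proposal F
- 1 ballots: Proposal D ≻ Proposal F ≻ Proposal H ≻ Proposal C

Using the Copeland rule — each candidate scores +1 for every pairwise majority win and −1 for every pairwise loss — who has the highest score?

Pairwise results:
  Proposal F vs Proposal C: Proposal F wins 24–17.
  Proposal F vs Proposal H: Proposal H wins 30–11.
  Proposal F vs Proposal D: Proposal D wins 31–10.
  Proposal C vs Proposal H: Proposal C wins 27–14.
  Proposal C vs Proposal D: Proposal D wins 23–18.
  Proposal H vs Proposal D: Proposal D wins 41–0.
Copeland scores (wins − losses):
  Proposal F: 1 − 2 = -1
  Proposal C: 1 − 2 = -1
  Proposal H: 1 − 2 = -1
  Proposal D: 3 − 0 = 3
Proposal D has the best Copeland score.

Proposal D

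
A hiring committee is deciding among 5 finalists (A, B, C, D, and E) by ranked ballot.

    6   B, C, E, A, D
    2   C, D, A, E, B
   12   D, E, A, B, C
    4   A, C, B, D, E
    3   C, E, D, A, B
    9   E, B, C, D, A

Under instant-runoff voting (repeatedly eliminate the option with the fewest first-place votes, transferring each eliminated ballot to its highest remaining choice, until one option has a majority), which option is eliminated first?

Round 1: D 12, E 9, B 6, C 5, A 4. A has the fewest and is eliminated.
Round 2: D 12, C 9, E 9, B 6. B has the fewest and is eliminated.
Round 3: C 15, D 12, E 9. E has the fewest and is eliminated.
Round 4: C 24, D 12. C has a majority.

A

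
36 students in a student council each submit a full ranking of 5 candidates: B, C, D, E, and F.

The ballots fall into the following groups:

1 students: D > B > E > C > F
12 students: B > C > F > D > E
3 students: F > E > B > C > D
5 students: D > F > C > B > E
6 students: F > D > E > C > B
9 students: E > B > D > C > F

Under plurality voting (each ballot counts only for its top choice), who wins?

First-place vote totals:
  B: 12
  C: 0
  D: 6
  E: 9
  F: 9
B has the most first-place votes.

B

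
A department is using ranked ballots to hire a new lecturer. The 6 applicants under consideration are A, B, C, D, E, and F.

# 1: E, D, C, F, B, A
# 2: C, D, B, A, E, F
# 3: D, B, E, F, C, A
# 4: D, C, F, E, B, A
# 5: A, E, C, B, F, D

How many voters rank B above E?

Ballots ranking B above E: 2.
Ballots ranking E above B: 3.
So 2 of 5 voters prefer B to E.

2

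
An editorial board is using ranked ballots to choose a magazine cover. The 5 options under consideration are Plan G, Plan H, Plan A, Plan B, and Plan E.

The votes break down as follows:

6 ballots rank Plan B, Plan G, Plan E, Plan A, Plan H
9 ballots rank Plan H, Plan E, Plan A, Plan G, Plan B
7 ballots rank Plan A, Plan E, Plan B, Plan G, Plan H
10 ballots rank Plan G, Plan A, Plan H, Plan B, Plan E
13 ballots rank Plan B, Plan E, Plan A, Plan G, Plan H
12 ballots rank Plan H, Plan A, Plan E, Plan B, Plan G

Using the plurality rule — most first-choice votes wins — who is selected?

First-place vote totals:
  Plan G: 10
  Plan H: 21
  Plan A: 7
  Plan B: 19
  Plan E: 0
Plan H has the most first-place votes.

Plan H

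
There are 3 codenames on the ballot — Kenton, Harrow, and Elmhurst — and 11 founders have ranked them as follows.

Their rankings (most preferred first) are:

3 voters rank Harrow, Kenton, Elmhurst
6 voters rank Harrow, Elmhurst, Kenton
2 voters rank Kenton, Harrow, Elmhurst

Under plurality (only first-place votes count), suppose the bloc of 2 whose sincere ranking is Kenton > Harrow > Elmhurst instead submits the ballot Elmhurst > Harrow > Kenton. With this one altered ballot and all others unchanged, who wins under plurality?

Harrow

First-place totals with the altered ballot: Kenton 0, Harrow 9, Elmhurst 2.
The winner is unchanged: still Harrow.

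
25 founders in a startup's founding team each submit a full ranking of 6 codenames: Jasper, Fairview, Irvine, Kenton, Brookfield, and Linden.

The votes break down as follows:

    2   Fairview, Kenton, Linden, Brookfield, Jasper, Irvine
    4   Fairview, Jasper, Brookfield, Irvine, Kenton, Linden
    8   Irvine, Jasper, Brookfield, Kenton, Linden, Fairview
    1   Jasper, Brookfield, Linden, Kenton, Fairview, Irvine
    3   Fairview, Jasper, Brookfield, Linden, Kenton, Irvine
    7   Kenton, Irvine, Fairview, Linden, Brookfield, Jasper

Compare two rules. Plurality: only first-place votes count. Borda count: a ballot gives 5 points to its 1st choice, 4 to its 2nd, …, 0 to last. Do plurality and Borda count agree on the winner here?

No

Plurality first-place counts: Jasper 1, Fairview 9, Irvine 8, Kenton 7, Brookfield 0, Linden 0 → Fairview.
Borda totals: Jasper 67, Fairview 67, Irvine 76, Kenton 68, Brookfield 60, Linden 37 → Irvine.
The two rules disagree: plurality picks Fairview, Borda picks Irvine.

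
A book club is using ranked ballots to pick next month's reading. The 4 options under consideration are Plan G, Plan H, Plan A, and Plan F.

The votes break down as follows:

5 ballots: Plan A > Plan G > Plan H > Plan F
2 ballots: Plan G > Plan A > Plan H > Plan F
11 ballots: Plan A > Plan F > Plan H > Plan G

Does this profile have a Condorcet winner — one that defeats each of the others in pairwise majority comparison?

Yes

Head-to-head results (18 voters total):
Plan G vs Plan H: Plan H wins 11–7.
Plan G vs Plan A: Plan A wins 16–2.
Plan G vs Plan F: Plan F wins 11–7.
Plan H vs Plan A: Plan A wins 18–0.
Plan H vs Plan F: Plan F wins 11–7.
Plan A vs Plan F: Plan A wins 18–0.
Plan A beats each rival — Plan G (16–2), Plan H (18–0), Plan F (18–0) — so Plan A is the Condorcet winner.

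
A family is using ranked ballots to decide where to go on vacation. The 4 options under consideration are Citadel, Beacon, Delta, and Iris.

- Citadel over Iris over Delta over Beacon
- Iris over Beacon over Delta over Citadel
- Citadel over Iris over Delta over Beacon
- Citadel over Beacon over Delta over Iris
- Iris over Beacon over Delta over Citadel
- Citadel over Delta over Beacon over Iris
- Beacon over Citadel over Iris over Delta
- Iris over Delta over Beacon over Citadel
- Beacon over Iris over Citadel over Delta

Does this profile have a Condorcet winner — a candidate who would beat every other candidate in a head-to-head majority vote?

No

Head-to-head results (9 voters total):
Citadel vs Beacon: Beacon wins 5–4.
Citadel vs Delta: Citadel wins 6–3.
Citadel vs Iris: Citadel wins 5–4.
Beacon vs Delta: Beacon wins 5–4.
Beacon vs Iris: Iris wins 5–4.
Delta vs Iris: Iris wins 7–2.
No candidate beats all others: Citadel beats Iris beats Beacon beats Citadel, a majority cycle.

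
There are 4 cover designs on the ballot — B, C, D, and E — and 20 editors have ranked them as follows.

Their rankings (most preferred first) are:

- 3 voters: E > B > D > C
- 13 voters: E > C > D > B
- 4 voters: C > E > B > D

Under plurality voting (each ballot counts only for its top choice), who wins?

First-place vote totals:
  B: 0
  C: 4
  D: 0
  E: 16
E has the most first-place votes.

E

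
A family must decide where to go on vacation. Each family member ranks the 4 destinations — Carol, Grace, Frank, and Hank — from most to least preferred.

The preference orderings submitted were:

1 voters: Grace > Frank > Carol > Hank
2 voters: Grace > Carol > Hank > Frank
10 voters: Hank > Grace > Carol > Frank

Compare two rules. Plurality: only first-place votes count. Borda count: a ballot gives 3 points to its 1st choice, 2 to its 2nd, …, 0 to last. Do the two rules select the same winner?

Plurality first-place counts: Carol 0, Grace 3, Frank 0, Hank 10 → Hank.
Borda totals: Carol 15, Grace 29, Frank 2, Hank 32 → Hank.
The two rules agree on Hank.

Yes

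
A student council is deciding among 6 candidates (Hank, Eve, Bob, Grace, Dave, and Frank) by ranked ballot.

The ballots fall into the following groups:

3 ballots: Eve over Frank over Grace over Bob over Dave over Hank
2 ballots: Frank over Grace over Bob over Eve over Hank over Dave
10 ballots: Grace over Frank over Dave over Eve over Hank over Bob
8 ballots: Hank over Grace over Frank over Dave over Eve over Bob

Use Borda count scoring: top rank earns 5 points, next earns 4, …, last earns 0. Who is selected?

Grace

Borda scores:
  Hank: 3·0 + 2·1 + 10·1 + 8·5 = 52
  Eve: 3·5 + 2·2 + 10·2 + 8·1 = 47
  Bob: 3·2 + 2·3 + 10·0 + 8·0 = 12
  Grace: 3·3 + 2·4 + 10·5 + 8·4 = 99
  Dave: 3·1 + 2·0 + 10·3 + 8·2 = 49
  Frank: 3·4 + 2·5 + 10·4 + 8·3 = 86
Grace has the highest total.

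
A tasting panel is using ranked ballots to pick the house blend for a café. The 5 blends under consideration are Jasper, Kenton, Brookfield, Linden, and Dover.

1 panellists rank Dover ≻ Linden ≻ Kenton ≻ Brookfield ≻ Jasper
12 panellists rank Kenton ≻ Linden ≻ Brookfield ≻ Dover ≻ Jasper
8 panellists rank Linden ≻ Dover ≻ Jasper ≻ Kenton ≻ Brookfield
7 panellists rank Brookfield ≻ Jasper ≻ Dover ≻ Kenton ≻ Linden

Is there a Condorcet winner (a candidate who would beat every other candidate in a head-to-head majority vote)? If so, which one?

Head-to-head results (28 voters total):
Jasper vs Kenton: Jasper wins 15–13.
Jasper vs Brookfield: Brookfield wins 20–8.
Jasper vs Linden: Linden wins 21–7.
Jasper vs Dover: Dover wins 21–7.
Kenton vs Brookfield: Kenton wins 21–7.
Kenton vs Linden: Kenton wins 19–9.
Kenton vs Dover: Dover wins 16–12.
Brookfield vs Linden: Linden wins 21–7.
Brookfield vs Dover: Brookfield wins 19–9.
Linden vs Dover: Linden wins 20–8.
No candidate beats all others: Jasper beats Kenton beats Brookfield beats Jasper, a majority cycle.

None — there is no Condorcet winner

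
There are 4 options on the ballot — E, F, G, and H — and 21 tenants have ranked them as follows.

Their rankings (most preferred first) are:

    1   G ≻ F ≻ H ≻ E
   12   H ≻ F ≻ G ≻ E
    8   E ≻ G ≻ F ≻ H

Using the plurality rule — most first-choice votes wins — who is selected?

H

First-place vote totals:
  E: 8
  F: 0
  G: 1
  H: 12
H has the most first-place votes.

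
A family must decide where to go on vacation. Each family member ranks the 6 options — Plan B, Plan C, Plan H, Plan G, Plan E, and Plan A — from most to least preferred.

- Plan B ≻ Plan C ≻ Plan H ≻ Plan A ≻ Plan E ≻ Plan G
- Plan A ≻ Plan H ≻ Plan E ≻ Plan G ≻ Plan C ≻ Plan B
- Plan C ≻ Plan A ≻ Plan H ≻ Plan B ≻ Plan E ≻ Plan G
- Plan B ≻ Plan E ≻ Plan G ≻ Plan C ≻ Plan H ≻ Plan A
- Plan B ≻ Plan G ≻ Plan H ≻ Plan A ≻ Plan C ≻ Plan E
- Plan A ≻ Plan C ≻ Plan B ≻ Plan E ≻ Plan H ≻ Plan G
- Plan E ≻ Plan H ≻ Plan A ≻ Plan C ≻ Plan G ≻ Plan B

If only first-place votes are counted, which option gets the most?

Plan B

First-place vote totals:
  Plan B: 3
  Plan C: 1
  Plan H: 0
  Plan G: 0
  Plan E: 1
  Plan A: 2
Plan B has the most first-place votes.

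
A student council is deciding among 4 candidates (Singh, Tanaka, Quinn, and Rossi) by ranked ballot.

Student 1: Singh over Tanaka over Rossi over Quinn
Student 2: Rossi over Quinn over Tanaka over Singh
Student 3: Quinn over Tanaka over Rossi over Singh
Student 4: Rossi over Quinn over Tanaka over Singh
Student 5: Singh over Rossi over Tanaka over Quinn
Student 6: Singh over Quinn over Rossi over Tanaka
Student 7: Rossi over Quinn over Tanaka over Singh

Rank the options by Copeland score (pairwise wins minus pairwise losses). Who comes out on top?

Pairwise results:
  Singh vs Tanaka: Tanaka wins 4–3.
  Singh vs Quinn: Quinn wins 4–3.
  Singh vs Rossi: Rossi wins 4–3.
  Tanaka vs Quinn: Quinn wins 5–2.
  Tanaka vs Rossi: Rossi wins 5–2.
  Quinn vs Rossi: Rossi wins 5–2.
Copeland scores (wins − losses):
  Singh: 0 − 3 = -3
  Tanaka: 1 − 2 = -1
  Quinn: 2 − 1 = 1
  Rossi: 3 − 0 = 3
Rossi has the best Copeland score.

Rossi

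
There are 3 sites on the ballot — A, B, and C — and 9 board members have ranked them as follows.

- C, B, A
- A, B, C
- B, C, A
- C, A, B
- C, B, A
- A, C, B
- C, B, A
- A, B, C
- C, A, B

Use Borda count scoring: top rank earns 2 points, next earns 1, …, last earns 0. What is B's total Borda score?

Borda scores:
  A: 0 + 2 + 0 + 1 + 0 + 2 + 0 + 2 + 1 = 8
  B: 1 + 1 + 2 + 0 + 1 + 0 + 1 + 1 + 0 = 7
  C: 2 + 0 + 1 + 2 + 2 + 1 + 2 + 0 + 2 = 12

7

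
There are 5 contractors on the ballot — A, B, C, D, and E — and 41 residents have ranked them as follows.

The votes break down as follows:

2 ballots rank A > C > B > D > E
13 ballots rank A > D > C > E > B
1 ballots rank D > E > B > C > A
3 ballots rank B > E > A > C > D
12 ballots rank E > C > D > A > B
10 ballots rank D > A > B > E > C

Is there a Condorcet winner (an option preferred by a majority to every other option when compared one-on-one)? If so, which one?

Head-to-head results (41 voters total):
A vs B: A wins 37–4.
A vs C: A wins 28–13.
A vs D: D wins 23–18.
A vs E: A wins 25–16.
B vs C: C wins 27–14.
B vs D: D wins 36–5.
B vs E: E wins 26–15.
C vs D: D wins 24–17.
C vs E: E wins 26–15.
D vs E: D wins 26–15.
D beats each rival — A (23–18), B (36–5), C (24–17), E (26–15) — so D is the Condorcet winner.

D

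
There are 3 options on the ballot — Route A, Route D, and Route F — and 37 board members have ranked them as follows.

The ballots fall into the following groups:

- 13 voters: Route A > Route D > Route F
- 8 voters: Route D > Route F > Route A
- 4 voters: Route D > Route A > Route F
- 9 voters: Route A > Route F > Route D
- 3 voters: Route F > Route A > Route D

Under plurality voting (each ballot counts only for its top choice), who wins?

First-place vote totals:
  Route A: 22
  Route D: 12
  Route F: 3
Route A has the most first-place votes.

Route A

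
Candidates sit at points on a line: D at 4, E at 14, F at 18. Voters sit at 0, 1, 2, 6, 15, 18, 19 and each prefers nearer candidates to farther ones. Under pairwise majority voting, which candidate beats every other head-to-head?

D

With single-peaked preferences on a line, the Condorcet winner is the candidate closest to the median voter.
The median voter (position 6) is closest to D at 4.
Check: D vs F — voters closer to D: 4 of 7.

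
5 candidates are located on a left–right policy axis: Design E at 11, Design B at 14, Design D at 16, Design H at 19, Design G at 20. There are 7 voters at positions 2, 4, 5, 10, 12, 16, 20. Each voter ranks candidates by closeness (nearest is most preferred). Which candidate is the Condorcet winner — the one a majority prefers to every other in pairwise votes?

With single-peaked preferences on a line, the Condorcet winner is the candidate closest to the median voter.
The median voter (position 10) is closest to Design E at 11.
Check: Design E vs Design D — voters closer to Design E: 5 of 7.

Design E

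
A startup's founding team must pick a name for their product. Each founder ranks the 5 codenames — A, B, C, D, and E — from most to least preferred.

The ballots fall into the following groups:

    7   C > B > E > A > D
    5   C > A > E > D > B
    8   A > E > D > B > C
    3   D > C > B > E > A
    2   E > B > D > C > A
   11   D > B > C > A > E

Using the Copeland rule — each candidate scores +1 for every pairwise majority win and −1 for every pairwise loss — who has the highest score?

B

Pairwise results:
  A vs B: B wins 23–13.
  A vs C: C wins 28–8.
  A vs D: A wins 20–16.
  A vs E: A wins 24–12.
  B vs C: B wins 21–15.
  B vs D: D wins 27–9.
  B vs E: B wins 21–15.
  C vs D: D wins 24–12.
  C vs E: C wins 26–10.
  D vs E: E wins 22–14.
Copeland scores (wins − losses):
  A: 2 − 2 = 0
  B: 3 − 1 = 2
  C: 2 − 2 = 0
  D: 2 − 2 = 0
  E: 1 − 3 = -2
B has the best Copeland score.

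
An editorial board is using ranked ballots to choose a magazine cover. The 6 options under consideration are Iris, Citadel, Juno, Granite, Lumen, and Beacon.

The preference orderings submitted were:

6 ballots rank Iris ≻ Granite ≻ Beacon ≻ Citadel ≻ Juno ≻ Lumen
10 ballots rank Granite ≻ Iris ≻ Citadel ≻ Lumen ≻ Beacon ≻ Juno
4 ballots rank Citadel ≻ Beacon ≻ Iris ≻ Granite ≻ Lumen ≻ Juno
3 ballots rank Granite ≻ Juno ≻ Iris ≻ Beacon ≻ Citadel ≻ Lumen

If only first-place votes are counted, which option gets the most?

First-place vote totals:
  Iris: 6
  Citadel: 4
  Juno: 0
  Granite: 13
  Lumen: 0
  Beacon: 0
Granite has the most first-place votes.

Granite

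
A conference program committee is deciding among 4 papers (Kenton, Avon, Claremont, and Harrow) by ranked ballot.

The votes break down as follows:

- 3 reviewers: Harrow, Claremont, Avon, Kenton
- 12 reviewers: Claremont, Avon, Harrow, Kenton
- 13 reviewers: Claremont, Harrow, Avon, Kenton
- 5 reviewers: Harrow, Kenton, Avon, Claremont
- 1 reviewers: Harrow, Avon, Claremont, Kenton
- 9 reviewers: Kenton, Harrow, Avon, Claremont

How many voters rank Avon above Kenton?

29

Ballots ranking Avon above Kenton: 3+12+13+1 = 29.
Ballots ranking Kenton above Avon: 5+9 = 14.
So 29 of 43 voters prefer Avon to Kenton.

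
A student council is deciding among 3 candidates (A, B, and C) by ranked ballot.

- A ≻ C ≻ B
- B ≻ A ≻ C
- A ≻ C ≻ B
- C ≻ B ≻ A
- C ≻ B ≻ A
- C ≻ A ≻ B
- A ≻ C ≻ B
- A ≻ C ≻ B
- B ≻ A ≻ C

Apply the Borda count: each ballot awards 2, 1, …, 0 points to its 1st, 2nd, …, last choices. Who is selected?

A

Borda scores:
  A: 2 + 1 + 2 + 0 + 0 + 1 + 2 + 2 + 1 = 11
  B: 0 + 2 + 0 + 1 + 1 + 0 + 0 + 0 + 2 = 6
  C: 1 + 0 + 1 + 2 + 2 + 2 + 1 + 1 + 0 = 10
A has the highest total.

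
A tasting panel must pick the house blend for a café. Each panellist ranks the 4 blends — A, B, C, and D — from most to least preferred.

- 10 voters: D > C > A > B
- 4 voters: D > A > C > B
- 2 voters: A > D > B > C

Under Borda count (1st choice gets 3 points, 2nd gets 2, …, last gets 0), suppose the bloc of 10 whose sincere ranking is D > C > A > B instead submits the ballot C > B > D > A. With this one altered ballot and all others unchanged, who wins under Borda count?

C

Borda totals with the altered ballot: A 14, B 22, C 34, D 26.
The switch changes the winner from D to C.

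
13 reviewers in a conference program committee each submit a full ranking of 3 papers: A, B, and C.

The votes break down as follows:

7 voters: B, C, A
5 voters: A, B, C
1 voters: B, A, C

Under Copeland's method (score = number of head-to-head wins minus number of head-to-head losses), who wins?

Pairwise results:
  A vs B: B wins 8–5.
  A vs C: C wins 7–6.
  B vs C: B wins 13–0.
Copeland scores (wins − losses):
  A: 0 − 2 = -2
  B: 2 − 0 = 2
  C: 1 − 1 = 0
B has the best Copeland score.

B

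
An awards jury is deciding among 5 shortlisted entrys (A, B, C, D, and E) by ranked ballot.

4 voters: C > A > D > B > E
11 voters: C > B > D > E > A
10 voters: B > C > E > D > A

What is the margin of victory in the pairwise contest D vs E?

Ballots ranking D above E: 4+11 = 15.
Ballots ranking E above D: 10.
D wins 15–10, a margin of 5.

5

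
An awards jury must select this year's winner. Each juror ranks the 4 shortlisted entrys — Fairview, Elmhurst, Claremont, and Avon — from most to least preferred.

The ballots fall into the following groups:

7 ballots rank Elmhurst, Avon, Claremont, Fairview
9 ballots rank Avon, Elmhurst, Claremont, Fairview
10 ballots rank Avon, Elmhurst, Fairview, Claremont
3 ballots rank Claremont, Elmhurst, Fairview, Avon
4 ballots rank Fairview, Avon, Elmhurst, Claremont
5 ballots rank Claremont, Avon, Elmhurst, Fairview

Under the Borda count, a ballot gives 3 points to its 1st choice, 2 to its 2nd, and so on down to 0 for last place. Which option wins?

Borda scores:
  Fairview: 7·0 + 9·0 + 10·1 + 3·1 + 4·3 + 5·0 = 25
  Elmhurst: 7·3 + 9·2 + 10·2 + 3·2 + 4·1 + 5·1 = 74
  Claremont: 7·1 + 9·1 + 10·0 + 3·3 + 4·0 + 5·3 = 40
  Avon: 7·2 + 9·3 + 10·3 + 3·0 + 4·2 + 5·2 = 89
Avon has the highest total.

Avon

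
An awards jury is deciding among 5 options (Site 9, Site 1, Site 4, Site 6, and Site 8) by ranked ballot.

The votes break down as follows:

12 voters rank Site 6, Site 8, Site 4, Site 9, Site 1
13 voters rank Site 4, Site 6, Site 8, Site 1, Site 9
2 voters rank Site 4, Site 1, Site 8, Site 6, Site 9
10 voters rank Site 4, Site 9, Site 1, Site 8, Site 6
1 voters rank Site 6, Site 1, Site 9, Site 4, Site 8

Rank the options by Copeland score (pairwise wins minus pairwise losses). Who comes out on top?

Site 4

Pairwise results:
  Site 9 vs Site 1: Site 9 wins 22–16.
  Site 9 vs Site 4: Site 4 wins 37–1.
  Site 9 vs Site 6: Site 6 wins 28–10.
  Site 9 vs Site 8: Site 8 wins 27–11.
  Site 1 vs Site 4: Site 4 wins 37–1.
  Site 1 vs Site 6: Site 6 wins 26–12.
  Site 1 vs Site 8: Site 8 wins 25–13.
  Site 4 vs Site 6: Site 4 wins 25–13.
  Site 4 vs Site 8: Site 4 wins 26–12.
  Site 6 vs Site 8: Site 6 wins 26–12.
Copeland scores (wins − losses):
  Site 9: 1 − 3 = -2
  Site 1: 0 − 4 = -4
  Site 4: 4 − 0 = 4
  Site 6: 3 − 1 = 2
  Site 8: 2 − 2 = 0
Site 4 has the best Copeland score.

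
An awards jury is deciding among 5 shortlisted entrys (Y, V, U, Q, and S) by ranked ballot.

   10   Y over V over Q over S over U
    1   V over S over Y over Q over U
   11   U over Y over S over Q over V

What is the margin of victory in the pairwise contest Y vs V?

Ballots ranking Y above V: 10+11 = 21.
Ballots ranking V above Y: 1.
Y wins 21–1, a margin of 20.

20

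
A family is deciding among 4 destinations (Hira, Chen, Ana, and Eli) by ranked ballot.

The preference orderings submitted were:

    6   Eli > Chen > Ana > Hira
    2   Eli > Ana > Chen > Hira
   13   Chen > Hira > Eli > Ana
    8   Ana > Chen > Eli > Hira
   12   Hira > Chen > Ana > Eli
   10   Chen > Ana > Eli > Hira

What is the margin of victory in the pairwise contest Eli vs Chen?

35

Ballots ranking Eli above Chen: 6+2 = 8.
Ballots ranking Chen above Eli: 13+8+12+10 = 43.
Chen wins 43–8, a margin of 35.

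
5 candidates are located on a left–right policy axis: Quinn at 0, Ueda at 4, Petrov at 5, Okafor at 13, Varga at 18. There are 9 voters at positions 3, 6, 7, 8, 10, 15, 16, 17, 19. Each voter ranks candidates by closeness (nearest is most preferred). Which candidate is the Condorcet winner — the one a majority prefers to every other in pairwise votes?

With single-peaked preferences on a line, the Condorcet winner is the candidate closest to the median voter.
The median voter (position 10) is closest to Okafor at 13.
Check: Okafor vs Petrov — voters closer to Okafor: 5 of 9.

Okafor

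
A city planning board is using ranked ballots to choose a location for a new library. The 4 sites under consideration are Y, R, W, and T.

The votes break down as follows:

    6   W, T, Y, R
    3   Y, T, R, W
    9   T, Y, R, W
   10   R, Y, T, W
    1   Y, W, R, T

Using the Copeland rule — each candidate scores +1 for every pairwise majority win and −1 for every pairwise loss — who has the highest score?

Pairwise results:
  Y vs R: Y wins 19–10.
  Y vs W: Y wins 23–6.
  Y vs T: T wins 15–14.
  R vs W: R wins 22–7.
  R vs T: T wins 18–11.
  W vs T: T wins 22–7.
Copeland scores (wins − losses):
  Y: 2 − 1 = 1
  R: 1 − 2 = -1
  W: 0 − 3 = -3
  T: 3 − 0 = 3
T has the best Copeland score.

T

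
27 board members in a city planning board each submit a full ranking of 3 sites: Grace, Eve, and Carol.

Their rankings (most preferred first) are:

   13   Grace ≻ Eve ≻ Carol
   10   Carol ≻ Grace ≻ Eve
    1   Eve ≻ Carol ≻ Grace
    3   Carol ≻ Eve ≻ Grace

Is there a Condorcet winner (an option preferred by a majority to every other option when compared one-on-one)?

Head-to-head results (27 voters total):
Grace vs Eve: Grace wins 23–4.
Grace vs Carol: Carol wins 14–13.
Eve vs Carol: Eve wins 14–13.
No candidate beats all others: Grace beats Eve beats Carol beats Grace, a majority cycle.

No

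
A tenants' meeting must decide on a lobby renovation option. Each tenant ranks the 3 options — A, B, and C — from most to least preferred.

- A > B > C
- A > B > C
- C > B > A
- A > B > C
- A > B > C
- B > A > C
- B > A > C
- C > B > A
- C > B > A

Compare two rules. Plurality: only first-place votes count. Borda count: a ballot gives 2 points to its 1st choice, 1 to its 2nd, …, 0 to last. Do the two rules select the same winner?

No

Plurality first-place counts: A 4, B 2, C 3 → A.
Borda totals: A 10, B 11, C 6 → B.
The two rules disagree: plurality picks A, Borda picks B.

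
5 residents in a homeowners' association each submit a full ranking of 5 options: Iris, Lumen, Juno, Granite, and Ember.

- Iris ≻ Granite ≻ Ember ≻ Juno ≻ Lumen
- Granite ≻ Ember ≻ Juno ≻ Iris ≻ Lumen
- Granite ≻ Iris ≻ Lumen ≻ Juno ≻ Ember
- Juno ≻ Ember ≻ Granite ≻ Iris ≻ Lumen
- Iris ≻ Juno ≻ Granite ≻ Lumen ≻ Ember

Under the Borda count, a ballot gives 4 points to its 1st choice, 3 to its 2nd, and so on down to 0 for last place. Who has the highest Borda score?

Borda scores:
  Iris: 4 + 1 + 3 + 1 + 4 = 13
  Lumen: 0 + 0 + 2 + 0 + 1 = 3
  Juno: 1 + 2 + 1 + 4 + 3 = 11
  Granite: 3 + 4 + 4 + 2 + 2 = 15
  Ember: 2 + 3 + 0 + 3 + 0 = 8
Granite has the highest total.

Granite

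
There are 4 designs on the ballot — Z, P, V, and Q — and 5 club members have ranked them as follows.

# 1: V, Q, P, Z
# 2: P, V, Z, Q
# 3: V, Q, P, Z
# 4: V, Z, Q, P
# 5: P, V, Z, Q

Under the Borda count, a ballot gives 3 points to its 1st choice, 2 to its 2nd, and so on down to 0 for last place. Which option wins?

Borda scores:
  Z: 0 + 1 + 0 + 2 + 1 = 4
  P: 1 + 3 + 1 + 0 + 3 = 8
  V: 3 + 2 + 3 + 3 + 2 = 13
  Q: 2 + 0 + 2 + 1 + 0 = 5
V has the highest total.

V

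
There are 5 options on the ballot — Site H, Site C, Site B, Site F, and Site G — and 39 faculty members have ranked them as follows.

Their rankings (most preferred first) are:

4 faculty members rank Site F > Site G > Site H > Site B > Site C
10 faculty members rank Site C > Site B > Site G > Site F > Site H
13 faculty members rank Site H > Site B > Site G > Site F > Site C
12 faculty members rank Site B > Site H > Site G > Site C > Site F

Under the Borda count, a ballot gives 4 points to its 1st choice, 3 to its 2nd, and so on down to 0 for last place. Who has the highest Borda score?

Site B

Borda scores:
  Site H: 4·2 + 10·0 + 13·4 + 12·3 = 96
  Site C: 4·0 + 10·4 + 13·0 + 12·1 = 52
  Site B: 4·1 + 10·3 + 13·3 + 12·4 = 121
  Site F: 4·4 + 10·1 + 13·1 + 12·0 = 39
  Site G: 4·3 + 10·2 + 13·2 + 12·2 = 82
Site B has the highest total.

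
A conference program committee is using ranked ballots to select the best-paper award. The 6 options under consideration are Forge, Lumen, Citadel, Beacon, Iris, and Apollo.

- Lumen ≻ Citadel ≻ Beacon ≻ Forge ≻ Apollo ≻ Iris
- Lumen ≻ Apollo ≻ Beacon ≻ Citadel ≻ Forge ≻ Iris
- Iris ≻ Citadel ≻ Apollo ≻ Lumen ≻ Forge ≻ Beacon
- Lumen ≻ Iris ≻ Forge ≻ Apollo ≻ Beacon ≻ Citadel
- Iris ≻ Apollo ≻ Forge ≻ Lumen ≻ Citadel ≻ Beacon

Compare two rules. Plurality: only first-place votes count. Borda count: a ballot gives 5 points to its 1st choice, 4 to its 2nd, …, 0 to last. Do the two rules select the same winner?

Plurality first-place counts: Forge 0, Lumen 3, Citadel 0, Beacon 0, Iris 2, Apollo 0 → Lumen.
Borda totals: Forge 10, Lumen 19, Citadel 11, Beacon 7, Iris 14, Apollo 14 → Lumen.
The two rules agree on Lumen.

Yes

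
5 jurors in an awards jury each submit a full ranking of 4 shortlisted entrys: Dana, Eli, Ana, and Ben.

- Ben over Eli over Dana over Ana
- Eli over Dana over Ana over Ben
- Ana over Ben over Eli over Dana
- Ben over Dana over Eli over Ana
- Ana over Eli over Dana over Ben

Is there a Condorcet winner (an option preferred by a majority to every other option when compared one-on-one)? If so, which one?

Head-to-head results (5 voters total):
Dana vs Eli: Eli wins 4–1.
Dana vs Ana: Dana wins 3–2.
Dana vs Ben: Ben wins 3–2.
Eli vs Ana: Eli wins 3–2.
Eli vs Ben: Ben wins 3–2.
Ana vs Ben: Ana wins 3–2.
No candidate beats all others: Dana beats Ana beats Ben beats Dana, a majority cycle.

There is no Condorcet winner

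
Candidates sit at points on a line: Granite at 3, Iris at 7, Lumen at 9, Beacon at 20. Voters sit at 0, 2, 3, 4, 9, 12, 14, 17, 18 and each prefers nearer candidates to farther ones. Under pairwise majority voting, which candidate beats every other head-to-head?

With single-peaked preferences on a line, the Condorcet winner is the candidate closest to the median voter.
The median voter (position 9) is closest to Lumen at 9.
Check: Lumen vs Granite — voters closer to Lumen: 5 of 9.

Lumen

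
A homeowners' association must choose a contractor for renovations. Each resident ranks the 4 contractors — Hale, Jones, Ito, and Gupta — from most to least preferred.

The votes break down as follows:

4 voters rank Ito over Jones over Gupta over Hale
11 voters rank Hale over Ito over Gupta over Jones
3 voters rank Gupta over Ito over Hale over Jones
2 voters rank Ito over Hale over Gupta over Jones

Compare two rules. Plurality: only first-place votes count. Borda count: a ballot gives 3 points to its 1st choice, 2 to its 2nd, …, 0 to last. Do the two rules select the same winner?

No

Plurality first-place counts: Hale 11, Jones 0, Ito 6, Gupta 3 → Hale.
Borda totals: Hale 40, Jones 8, Ito 46, Gupta 26 → Ito.
The two rules disagree: plurality picks Hale, Borda picks Ito.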